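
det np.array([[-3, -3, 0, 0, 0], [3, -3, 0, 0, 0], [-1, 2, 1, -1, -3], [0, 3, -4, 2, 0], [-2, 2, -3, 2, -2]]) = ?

The matrix is block lower-triangular with a 2×2 block and a 3×3 block on the diagonal, so its determinant equals the product of the determinants of the diagonal blocks.
det of the 2×2 block = 18
det of the 3×3 block = 10
det = (18)·(10) = 180

180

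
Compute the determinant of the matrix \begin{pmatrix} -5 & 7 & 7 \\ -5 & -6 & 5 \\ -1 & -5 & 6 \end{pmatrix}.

Expand along row 1:
  + (-5) · |-6 5; -5 6| = (-5)·(-36 − (-25)) = 55
  − 7 · |-5 5; -1 6| = −7·(-30 − (-5)) = 175
  + 7 · |-5 -6; -1 -5| = 7·(25 − 6) = 133
Sum: (55) + (175) + (133) = 363

The determinant is 363.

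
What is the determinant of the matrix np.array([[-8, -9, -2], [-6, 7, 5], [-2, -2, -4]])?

Expand along column 1:
  + (-8) · |7 5; -2 -4| = (-8)·(-28 − (-10)) = 144
  − (-6) · |-9 -2; -2 -4| = −(-6)·(36 − 4) = 192
  + (-2) · |-9 -2; 7 5| = (-2)·(-45 − (-14)) = 62
Sum: (144) + (192) + (62) = 398

398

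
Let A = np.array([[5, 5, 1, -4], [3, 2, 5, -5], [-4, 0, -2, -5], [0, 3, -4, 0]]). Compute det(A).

-216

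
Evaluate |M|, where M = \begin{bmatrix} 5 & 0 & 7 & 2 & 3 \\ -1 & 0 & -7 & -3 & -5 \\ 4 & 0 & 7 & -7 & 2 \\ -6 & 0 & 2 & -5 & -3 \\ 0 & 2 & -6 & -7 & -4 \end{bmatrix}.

3298

Expand along column 2 (it has 4 zeros):
  − (2) · M_52   where M_52 = det([5 7 2 3; -1 -7 -3 -5; 4 7 -7 2; -6 2 -5 -3]) = -1649
det = (-1)·(2)·(-1649) = 3298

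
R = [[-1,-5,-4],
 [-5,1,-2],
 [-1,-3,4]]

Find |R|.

-172

Expand along row 1:
  + (-1) · |1 -2; -3 4| = (-1)·(4 − 6) = 2
  − (-5) · |-5 -2; -1 4| = −(-5)·(-20 − 2) = -110
  + (-4) · |-5 1; -1 -3| = (-4)·(15 − (-1)) = -64
Sum: (2) + (-110) + (-64) = -172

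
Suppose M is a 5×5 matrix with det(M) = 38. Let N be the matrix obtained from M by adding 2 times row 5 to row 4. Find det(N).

Adding a multiple of one row to another leaves the determinant unchanged.
det(N) = (1)·(38) = 38

38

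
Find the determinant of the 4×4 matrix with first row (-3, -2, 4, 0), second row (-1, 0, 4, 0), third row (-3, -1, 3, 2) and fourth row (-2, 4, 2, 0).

Expand along column 4 (it has 3 zeros):
  − (2) · M_34   where M_34 = det([-3 -2 4; -1 0 4; -2 4 2]) = 44
det = (-1)·(2)·(44) = -88

-88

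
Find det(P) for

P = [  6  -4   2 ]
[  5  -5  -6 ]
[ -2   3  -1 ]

80

Expand along column 1:
  + 6 · |-5 -6; 3 -1| = 6·(5 − (-18)) = 138
  − 5 · |-4 2; 3 -1| = −5·(4 − 6) = 10
  + (-2) · |-4 2; -5 -6| = (-2)·(24 − (-10)) = -68
Sum: (138) + (10) + (-68) = 80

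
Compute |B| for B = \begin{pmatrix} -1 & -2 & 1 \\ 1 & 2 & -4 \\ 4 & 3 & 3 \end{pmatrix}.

Expand along row 1:
  + (-1) · |2 -4; 3 3| = (-1)·(6 − (-12)) = -18
  − (-2) · |1 -4; 4 3| = −(-2)·(3 − (-16)) = 38
  + 1 · |1 2; 4 3| = 1·(3 − 8) = -5
Sum: (-18) + (38) + (-5) = 15

15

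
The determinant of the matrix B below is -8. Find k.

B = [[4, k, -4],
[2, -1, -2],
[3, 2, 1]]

Expanding along the row containing k, det(B) is linear in k: det(B) = (-8)·k + (-16).
Set (-8)·k + (-16) = -8  ⇒  (-8)·k = 8  ⇒  k = -1.

-1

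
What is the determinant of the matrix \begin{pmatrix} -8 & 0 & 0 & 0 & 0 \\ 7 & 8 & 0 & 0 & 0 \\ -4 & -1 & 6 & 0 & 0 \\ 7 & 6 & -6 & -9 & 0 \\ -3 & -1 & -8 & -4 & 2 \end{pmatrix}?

The determinant is 6912.

The matrix is lower triangular, so the determinant is the product of the diagonal entries:
det = (-8) · (8) · (6) · (-9) · (2) = 6912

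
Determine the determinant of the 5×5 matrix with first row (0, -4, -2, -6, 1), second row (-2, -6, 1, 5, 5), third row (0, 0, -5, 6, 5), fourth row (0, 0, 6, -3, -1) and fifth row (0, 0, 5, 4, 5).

-320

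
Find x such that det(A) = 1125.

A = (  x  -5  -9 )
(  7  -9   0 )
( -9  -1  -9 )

8

Expanding along the column containing x, det(A) is linear in x: det(A) = (81)·x + (477).
Set (81)·x + (477) = 1125  ⇒  (81)·x = 648  ⇒  x = 8.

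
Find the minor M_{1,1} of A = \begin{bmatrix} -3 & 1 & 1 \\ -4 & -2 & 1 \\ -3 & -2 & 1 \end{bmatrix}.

Delete row 1 and column 1; the remaining 2×2 submatrix is [-2 1; -2 1].
Its determinant is (-2)·1 − 1·(-2) = 0.

0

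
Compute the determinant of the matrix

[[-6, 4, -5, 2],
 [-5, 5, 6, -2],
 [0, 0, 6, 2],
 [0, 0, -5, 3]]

The matrix is block upper-triangular with a 2×2 block and a 2×2 block on the diagonal, so its determinant equals the product of the determinants of the diagonal blocks.
det of the 2×2 block = -10
det of the 2×2 block = 28
det = (-10)·(28) = -280

The determinant is -280.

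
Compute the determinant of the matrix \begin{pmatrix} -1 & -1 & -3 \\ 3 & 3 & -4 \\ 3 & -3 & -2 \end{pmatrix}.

78

Expand along row 1:
  + (-1) · |3 -4; -3 -2| = (-1)·(-6 − 12) = 18
  − (-1) · |3 -4; 3 -2| = −(-1)·(-6 − (-12)) = 6
  + (-3) · |3 3; 3 -3| = (-3)·(-9 − 9) = 54
Sum: (18) + (6) + (54) = 78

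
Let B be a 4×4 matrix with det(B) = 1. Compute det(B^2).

det(B^2) = (det B)^2 = (1)^2 = 1

1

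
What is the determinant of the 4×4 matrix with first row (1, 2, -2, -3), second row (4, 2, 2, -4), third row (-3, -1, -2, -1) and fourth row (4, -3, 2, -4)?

180

Expand along row 1:
  + (1) · M_11   where M_11 = det([2 2 -4; -1 -2 -1; -3 2 -4]) = 50
  − (2) · M_12   where M_12 = det([4 2 -4; -3 -2 -1; 4 2 -4]) = 0
  + (-2) · M_13   where M_13 = det([4 2 -4; -3 -1 -1; 4 -3 -4]) = -80
  − (-3) · M_14   where M_14 = det([4 2 2; -3 -1 -2; 4 -3 2]) = -10
det = (+1)·(1)·(50) + (-1)·(2)·(0) + (+1)·(-2)·(-80) + (-1)·(-3)·(-10) = 180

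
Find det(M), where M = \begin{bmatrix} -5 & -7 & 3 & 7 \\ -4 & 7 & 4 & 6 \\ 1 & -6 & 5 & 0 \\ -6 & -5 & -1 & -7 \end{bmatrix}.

The determinant is 5871.

Expand along row 3 (it has 1 zero):
  + (1) · M_31   where M_31 = det([-7 3 7; 7 4 6; -5 -1 -7]) = 302
  − (-6) · M_32   where M_32 = det([-5 3 7; -4 4 6; -6 -1 -7]) = 114
  + (5) · M_33   where M_33 = det([-5 -7 7; -4 7 6; -6 -5 -7]) = 977
det = (+1)·(1)·(302) + (-1)·(-6)·(114) + (+1)·(5)·(977) = 5871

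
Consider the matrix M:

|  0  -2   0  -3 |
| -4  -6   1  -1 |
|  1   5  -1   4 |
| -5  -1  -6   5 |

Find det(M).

Expand along row 1 (it has 2 zeros):
  − (-2) · M_12   where M_12 = det([-4 1 -1; 1 -1 4; -5 -6 5]) = -90
  − (-3) · M_14   where M_14 = det([-4 -6 1; 1 5 -1; -5 -1 -6]) = 82
det = (-1)·(-2)·(-90) + (-1)·(-3)·(82) = 66

det(M) = 66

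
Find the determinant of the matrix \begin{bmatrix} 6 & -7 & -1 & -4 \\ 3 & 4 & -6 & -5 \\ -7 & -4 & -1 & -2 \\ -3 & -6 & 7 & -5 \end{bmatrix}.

Expand along row 1:
  + (6) · M_11   where M_11 = det([4 -6 -5; -4 -1 -2; -6 7 -5]) = 294
  − (-7) · M_12   where M_12 = det([3 -6 -5; -7 -1 -2; -3 7 -5]) = 491
  + (-1) · M_13   where M_13 = det([3 4 -5; -7 -4 -2; -3 -6 -5]) = -242
  − (-4) · M_14   where M_14 = det([3 4 -6; -7 -4 -1; -3 -6 7]) = -74
det = (+1)·(6)·(294) + (-1)·(-7)·(491) + (+1)·(-1)·(-242) + (-1)·(-4)·(-74) = 5147

5147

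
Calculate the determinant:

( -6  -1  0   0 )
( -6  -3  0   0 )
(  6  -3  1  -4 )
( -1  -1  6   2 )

The matrix is block lower-triangular with a 2×2 block and a 2×2 block on the diagonal, so its determinant equals the product of the determinants of the diagonal blocks.
det of the 2×2 block = 12
det of the 2×2 block = 26
det = (12)·(26) = 312

The determinant is 312.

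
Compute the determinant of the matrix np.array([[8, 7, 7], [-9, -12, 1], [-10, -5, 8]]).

-819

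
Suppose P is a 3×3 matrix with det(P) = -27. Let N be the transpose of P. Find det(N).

|N| = -27

det(Pᵀ) = det(P).
det(N) = (1)·(-27) = -27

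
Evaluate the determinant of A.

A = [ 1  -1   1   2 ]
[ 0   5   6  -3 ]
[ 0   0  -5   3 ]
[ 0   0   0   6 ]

A is upper triangular, so det(A) is the product of the diagonal entries:
det = (1) · (5) · (-5) · (6) = -150

|A| = -150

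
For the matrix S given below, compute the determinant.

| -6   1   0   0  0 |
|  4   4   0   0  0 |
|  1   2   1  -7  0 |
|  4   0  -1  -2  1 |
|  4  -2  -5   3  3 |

S is block lower-triangular with a 2×2 block and a 3×3 block on the diagonal, so its determinant equals the product of the determinants of the diagonal blocks.
det of the 2×2 block = -28
det of the 3×3 block = 5
det = (-28)·(5) = -140

det(S) = -140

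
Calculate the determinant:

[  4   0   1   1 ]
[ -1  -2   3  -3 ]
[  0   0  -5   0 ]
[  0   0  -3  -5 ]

-200

The matrix is block upper-triangular with a 2×2 block and a 2×2 block on the diagonal, so its determinant equals the product of the determinants of the diagonal blocks.
det of the 2×2 block = -8
det of the 2×2 block = 25
det = (-8)·(25) = -200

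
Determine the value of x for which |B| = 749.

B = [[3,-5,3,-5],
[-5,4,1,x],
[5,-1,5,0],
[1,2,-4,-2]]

Expanding along the row containing x, det(B) is linear in x: det(B) = (-110)·x + (969).
Set (-110)·x + (969) = 749  ⇒  (-110)·x = -220  ⇒  x = 2.

2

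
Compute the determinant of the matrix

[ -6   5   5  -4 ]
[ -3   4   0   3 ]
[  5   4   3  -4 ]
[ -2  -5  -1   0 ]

Expand along row 2 (it has 1 zero):
  − (-3) · M_21   where M_21 = det([5 5 -4; 4 3 -4; -5 -1 0]) = 36
  + (4) · M_22   where M_22 = det([-6 5 -4; 5 3 -4; -2 -1 0]) = 60
  + (3) · M_24   where M_24 = det([-6 5 5; 5 4 3; -2 -5 -1]) = -156
det = (-1)·(-3)·(36) + (+1)·(4)·(60) + (+1)·(3)·(-156) = -120

The determinant is -120.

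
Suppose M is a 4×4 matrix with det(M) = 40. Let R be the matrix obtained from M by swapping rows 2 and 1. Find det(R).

det(R) = -40

Swapping two rows multiplies the determinant by −1.
det(R) = (-1)·(40) = -40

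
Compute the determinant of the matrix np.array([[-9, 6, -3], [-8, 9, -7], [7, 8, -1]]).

Expand along row 1:
  + (-9) · |9 -7; 8 -1| = (-9)·(-9 − (-56)) = -423
  − 6 · |-8 -7; 7 -1| = −6·(8 − (-49)) = -342
  + (-3) · |-8 9; 7 8| = (-3)·(-64 − 63) = 381
Sum: (-423) + (-342) + (381) = -384

-384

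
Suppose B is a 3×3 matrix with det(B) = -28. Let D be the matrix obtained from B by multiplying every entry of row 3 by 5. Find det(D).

Scaling one row by 5 multiplies the determinant by 5.
det(D) = (5)·(-28) = -140

|D| = -140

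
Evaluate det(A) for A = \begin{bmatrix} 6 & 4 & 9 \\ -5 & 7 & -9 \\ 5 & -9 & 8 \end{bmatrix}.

det(A) = -80

Expand along row 1:
  + 6 · |7 -9; -9 8| = 6·(56 − 81) = -150
  − 4 · |-5 -9; 5 8| = −4·(-40 − (-45)) = -20
  + 9 · |-5 7; 5 -9| = 9·(45 − 35) = 90
Sum: (-150) + (-20) + (90) = -80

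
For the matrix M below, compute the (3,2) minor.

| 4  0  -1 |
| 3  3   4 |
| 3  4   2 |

19

Delete row 3 and column 2; the remaining 2×2 submatrix is [4 -1; 3 4].
Its determinant is 4·4 − (-1)·3 = 19.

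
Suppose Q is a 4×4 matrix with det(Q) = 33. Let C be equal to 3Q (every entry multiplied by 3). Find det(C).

For a 4×4 matrix, det(3Q) = 3^4·det(Q) = 81·det(Q).
det(C) = (81)·(33) = 2673

|C| = 2673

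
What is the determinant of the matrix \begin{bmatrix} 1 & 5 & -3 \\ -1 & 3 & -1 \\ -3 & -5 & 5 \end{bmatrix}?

8

Expand along row 1:
  + 1 · |3 -1; -5 5| = 1·(15 − 5) = 10
  − 5 · |-1 -1; -3 5| = −5·(-5 − 3) = 40
  + (-3) · |-1 3; -3 -5| = (-3)·(5 − (-9)) = -42
Sum: (10) + (40) + (-42) = 8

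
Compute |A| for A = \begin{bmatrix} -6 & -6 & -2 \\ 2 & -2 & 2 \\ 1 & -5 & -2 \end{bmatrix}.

-104

Expand along row 1:
  + (-6) · |-2 2; -5 -2| = (-6)·(4 − (-10)) = -84
  − (-6) · |2 2; 1 -2| = −(-6)·(-4 − 2) = -36
  + (-2) · |2 -2; 1 -5| = (-2)·(-10 − (-2)) = 16
Sum: (-84) + (-36) + (16) = -104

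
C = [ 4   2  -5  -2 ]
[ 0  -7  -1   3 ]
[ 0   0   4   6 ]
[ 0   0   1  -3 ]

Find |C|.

C is block upper-triangular with a 2×2 block and a 2×2 block on the diagonal, so its determinant equals the product of the determinants of the diagonal blocks.
det of the 2×2 block = -28
det of the 2×2 block = -18
det = (-28)·(-18) = 504

det(C) = 504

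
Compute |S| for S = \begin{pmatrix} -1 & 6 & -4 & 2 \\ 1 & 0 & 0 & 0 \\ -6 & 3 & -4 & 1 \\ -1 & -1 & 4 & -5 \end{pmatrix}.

-56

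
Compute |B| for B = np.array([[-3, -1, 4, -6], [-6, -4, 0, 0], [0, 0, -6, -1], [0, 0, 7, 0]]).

|B| = 42

B is block upper-triangular with a 2×2 block and a 2×2 block on the diagonal, so its determinant equals the product of the determinants of the diagonal blocks.
det of the 2×2 block = 6
det of the 2×2 block = 7
det = (6)·(7) = 42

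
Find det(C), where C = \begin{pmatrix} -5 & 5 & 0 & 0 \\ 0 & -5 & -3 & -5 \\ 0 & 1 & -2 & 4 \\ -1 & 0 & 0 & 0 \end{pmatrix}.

det(C) = -110

Expand along row 4 (it has 3 zeros):
  − (-1) · M_41   where M_41 = det([5 0 0; -5 -3 -5; 1 -2 4]) = -110
det = (-1)·(-1)·(-110) = -110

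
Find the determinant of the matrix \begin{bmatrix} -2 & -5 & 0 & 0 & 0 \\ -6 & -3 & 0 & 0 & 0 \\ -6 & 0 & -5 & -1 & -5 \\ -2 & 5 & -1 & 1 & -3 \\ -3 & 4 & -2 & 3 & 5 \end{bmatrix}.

1824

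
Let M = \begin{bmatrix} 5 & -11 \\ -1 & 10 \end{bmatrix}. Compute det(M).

det(M) = 5·10 − (-11)·(-1) = 50 − 11 = 39

39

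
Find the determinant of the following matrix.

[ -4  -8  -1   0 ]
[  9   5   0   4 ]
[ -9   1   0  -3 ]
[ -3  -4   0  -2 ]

Expand along column 3 (it has 3 zeros):
  + (-1) · M_13   where M_13 = det([9 5 4; -9 1 -3; -3 -4 -2]) = -15
det = (+1)·(-1)·(-15) = 15

15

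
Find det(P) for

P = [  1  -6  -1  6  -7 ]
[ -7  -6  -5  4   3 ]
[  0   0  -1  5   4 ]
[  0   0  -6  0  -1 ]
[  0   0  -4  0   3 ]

-5280

P is block upper-triangular with a 2×2 block and a 3×3 block on the diagonal, so its determinant equals the product of the determinants of the diagonal blocks.
det of the 2×2 block = -48
det of the 3×3 block = 110
det = (-48)·(110) = -5280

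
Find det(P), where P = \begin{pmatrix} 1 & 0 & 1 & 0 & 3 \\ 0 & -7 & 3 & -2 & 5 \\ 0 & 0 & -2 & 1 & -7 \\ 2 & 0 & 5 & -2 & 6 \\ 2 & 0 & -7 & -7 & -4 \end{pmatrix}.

-1841

Expand along column 2 (it has 4 zeros):
  + (-7) · M_22   where M_22 = det([1 1 0 3; 0 -2 1 -7; 2 5 -2 6; 2 -7 -7 -4]) = 263
det = (+1)·(-7)·(263) = -1841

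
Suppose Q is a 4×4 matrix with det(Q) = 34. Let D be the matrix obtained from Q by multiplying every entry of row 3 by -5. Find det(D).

Scaling one row by -5 multiplies the determinant by -5.
det(D) = (-5)·(34) = -170

The determinant is -170.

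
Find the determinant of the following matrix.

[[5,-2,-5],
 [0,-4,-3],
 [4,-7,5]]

-261

Expand along row 2:
  + (-4) · |5 -5; 4 5| = (-4)·(25 − (-20)) = -180
  − (-3) · |5 -2; 4 -7| = −(-3)·(-35 − (-8)) = -81
Sum: (-180) + (-81) = -261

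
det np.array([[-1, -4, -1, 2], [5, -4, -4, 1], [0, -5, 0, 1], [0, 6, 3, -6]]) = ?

Expand along row 3 (it has 2 zeros):
  − (-5) · M_32   where M_32 = det([-1 -1 2; 5 -4 1; 0 3 -6]) = -21
  − (1) · M_34   where M_34 = det([-1 -4 -1; 5 -4 -4; 0 6 3]) = 18
det = (-1)·(-5)·(-21) + (-1)·(1)·(18) = -123

-123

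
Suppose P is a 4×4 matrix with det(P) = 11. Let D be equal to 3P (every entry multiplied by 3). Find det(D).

891

For a 4×4 matrix, det(3P) = 3^4·det(P) = 81·det(P).
det(D) = (81)·(11) = 891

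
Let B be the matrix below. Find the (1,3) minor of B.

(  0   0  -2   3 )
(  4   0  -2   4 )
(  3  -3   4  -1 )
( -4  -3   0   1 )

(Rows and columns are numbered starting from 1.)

The minor is -108.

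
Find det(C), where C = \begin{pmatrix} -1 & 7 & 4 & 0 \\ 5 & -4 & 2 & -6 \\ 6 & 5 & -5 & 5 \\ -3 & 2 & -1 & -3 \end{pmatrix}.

det(C) = -2760

Expand along row 1 (it has 1 zero):
  + (-1) · M_11   where M_11 = det([-4 2 -6; 5 -5 5; 2 -1 -3]) = -60
  − (7) · M_12   where M_12 = det([5 2 -6; 6 -5 5; -3 -1 -3]) = 232
  + (4) · M_13   where M_13 = det([5 -4 -6; 6 5 5; -3 2 -3]) = -299
det = (+1)·(-1)·(-60) + (-1)·(7)·(232) + (+1)·(4)·(-299) = -2760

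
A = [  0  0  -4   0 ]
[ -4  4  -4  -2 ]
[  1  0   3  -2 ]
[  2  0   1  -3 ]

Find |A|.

Expand along row 1 (it has 3 zeros):
  + (-4) · M_13   where M_13 = det([-4 4 -2; 1 0 -2; 2 0 -3]) = -4
det = (+1)·(-4)·(-4) = 16

The determinant is 16.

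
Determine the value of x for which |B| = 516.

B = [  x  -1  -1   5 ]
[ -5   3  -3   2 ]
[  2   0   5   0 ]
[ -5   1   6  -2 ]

Expanding along the column containing x, det(B) is linear in x: det(B) = (-40)·x + (556).
Set (-40)·x + (556) = 516  ⇒  (-40)·x = -40  ⇒  x = 1.

1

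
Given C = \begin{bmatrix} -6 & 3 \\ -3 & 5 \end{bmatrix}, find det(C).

det(C) = (-6)·5 − 3·(-3) = -30 − (-9) = -21

det(C) = -21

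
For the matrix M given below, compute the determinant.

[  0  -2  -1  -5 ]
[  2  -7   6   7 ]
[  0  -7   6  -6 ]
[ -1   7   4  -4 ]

Expand along column 1 (it has 2 zeros):
  − (2) · M_21   where M_21 = det([-2 -1 -5; -7 6 -6; 7 4 -4]) = 420
  − (-1) · M_41   where M_41 = det([-2 -1 -5; -7 6 7; -7 6 -6]) = 247
det = (-1)·(2)·(420) + (-1)·(-1)·(247) = -593

det(M) = -593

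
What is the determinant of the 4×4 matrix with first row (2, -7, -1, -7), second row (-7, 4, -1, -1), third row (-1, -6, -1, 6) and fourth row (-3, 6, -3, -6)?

-1800

Expand along row 1:
  + (2) · M_11   where M_11 = det([4 -1 -1; -6 -1 6; 6 -3 -6]) = 72
  − (-7) · M_12   where M_12 = det([-7 -1 -1; -1 -1 6; -3 -3 -6]) = -144
  + (-1) · M_13   where M_13 = det([-7 4 -1; -1 -6 6; -3 6 -6]) = -72
  − (-7) · M_14   where M_14 = det([-7 4 -1; -1 -6 -1; -3 6 -3]) = -144
det = (+1)·(2)·(72) + (-1)·(-7)·(-144) + (+1)·(-1)·(-72) + (-1)·(-7)·(-144) = -1800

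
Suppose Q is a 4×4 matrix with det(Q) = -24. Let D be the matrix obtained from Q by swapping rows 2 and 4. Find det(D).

24

Swapping two rows multiplies the determinant by −1.
det(D) = (-1)·(-24) = 24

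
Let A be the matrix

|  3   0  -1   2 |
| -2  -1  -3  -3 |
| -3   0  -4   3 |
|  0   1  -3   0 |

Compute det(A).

Expand along row 4 (it has 2 zeros):
  + (1) · M_42   where M_42 = det([3 -1 2; -2 -3 -3; -3 -4 3]) = -80
  − (-3) · M_43   where M_43 = det([3 0 2; -2 -1 -3; -3 0 3]) = -15
det = (+1)·(1)·(-80) + (-1)·(-3)·(-15) = -125

det(A) = -125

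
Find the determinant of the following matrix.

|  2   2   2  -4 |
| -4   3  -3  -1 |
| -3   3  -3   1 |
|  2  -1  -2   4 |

The determinant is 86.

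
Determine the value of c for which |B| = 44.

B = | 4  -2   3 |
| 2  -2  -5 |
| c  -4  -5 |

Expanding along the column containing c, det(B) is linear in c: det(B) = (16)·c + (-84).
Set (16)·c + (-84) = 44  ⇒  (16)·c = 128  ⇒  c = 8.

c = 8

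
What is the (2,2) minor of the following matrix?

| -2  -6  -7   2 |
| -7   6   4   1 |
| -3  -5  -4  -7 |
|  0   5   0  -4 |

Delete row 2 and column 2; the remaining 3×3 submatrix is [-2 -7 2; -3 -4 -7; 0 0 -4].
Its determinant is 52.

52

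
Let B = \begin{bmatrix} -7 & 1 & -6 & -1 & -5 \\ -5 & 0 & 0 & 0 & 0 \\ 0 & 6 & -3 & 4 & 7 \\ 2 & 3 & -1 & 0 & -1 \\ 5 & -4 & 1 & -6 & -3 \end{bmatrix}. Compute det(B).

det(B) = -3520

Expand along row 2 (it has 4 zeros):
  − (-5) · M_21   where M_21 = det([1 -6 -1 -5; 6 -3 4 7; 3 -1 0 -1; -4 1 -6 -3]) = -704
det = (-1)·(-5)·(-704) = -3520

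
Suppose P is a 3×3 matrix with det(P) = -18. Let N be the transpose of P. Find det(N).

det(Pᵀ) = det(P).
det(N) = (1)·(-18) = -18

The determinant is -18.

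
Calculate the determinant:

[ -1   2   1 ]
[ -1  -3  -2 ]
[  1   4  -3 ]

The determinant is -28.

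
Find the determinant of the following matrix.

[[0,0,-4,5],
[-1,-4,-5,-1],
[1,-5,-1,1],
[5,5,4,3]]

The determinant is 567.

Expand along row 1 (it has 2 zeros):
  + (-4) · M_13   where M_13 = det([-1 -4 -1; 1 -5 1; 5 5 3]) = -18
  − (5) · M_14   where M_14 = det([-1 -4 -5; 1 -5 -1; 5 5 4]) = -99
det = (+1)·(-4)·(-18) + (-1)·(5)·(-99) = 567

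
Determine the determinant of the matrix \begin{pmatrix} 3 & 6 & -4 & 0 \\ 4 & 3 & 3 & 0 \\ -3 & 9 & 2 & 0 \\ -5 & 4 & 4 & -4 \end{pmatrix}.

The determinant is 1380.

Expand along column 4 (it has 3 zeros):
  + (-4) · M_44   where M_44 = det([3 6 -4; 4 3 3; -3 9 2]) = -345
det = (+1)·(-4)·(-345) = 1380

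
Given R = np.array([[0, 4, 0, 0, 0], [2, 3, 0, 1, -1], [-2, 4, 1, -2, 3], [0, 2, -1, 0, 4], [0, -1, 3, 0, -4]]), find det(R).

Expand along row 1 (it has 4 zeros):
  − (4) · M_12   where M_12 = det([2 0 1 -1; -2 1 -2 3; 0 -1 0 4; 0 3 0 -4]) = -16
det = (-1)·(4)·(-16) = 64

64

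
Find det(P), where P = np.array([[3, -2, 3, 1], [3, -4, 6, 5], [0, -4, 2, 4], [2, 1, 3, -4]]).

|P| = -108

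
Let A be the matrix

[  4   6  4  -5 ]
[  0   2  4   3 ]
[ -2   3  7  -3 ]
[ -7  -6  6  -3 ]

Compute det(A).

908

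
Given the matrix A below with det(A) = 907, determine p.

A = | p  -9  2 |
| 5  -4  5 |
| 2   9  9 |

-6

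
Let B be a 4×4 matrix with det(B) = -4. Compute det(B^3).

-64

det(B^3) = (det B)^3 = (-4)^3 = -64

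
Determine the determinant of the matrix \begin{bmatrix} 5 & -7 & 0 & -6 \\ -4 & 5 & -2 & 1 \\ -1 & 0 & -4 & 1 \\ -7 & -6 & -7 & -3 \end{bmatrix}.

1010

Expand along row 1 (it has 1 zero):
  + (5) · M_11   where M_11 = det([5 -2 1; 0 -4 1; -6 -7 -3]) = 83
  − (-7) · M_12   where M_12 = det([-4 -2 1; -1 -4 1; -7 -7 -3]) = -77
  − (-6) · M_14   where M_14 = det([-4 5 -2; -1 0 -4; -7 -6 -7]) = 189
det = (+1)·(5)·(83) + (-1)·(-7)·(-77) + (-1)·(-6)·(189) = 1010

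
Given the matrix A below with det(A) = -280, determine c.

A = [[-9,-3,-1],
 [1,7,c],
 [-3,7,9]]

4

Expanding along the column containing c, det(A) is linear in c: det(A) = (72)·c + (-568).
Set (72)·c + (-568) = -280  ⇒  (72)·c = 288  ⇒  c = 4.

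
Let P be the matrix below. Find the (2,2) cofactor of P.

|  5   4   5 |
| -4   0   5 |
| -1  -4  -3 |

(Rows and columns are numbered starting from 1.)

The cofactor is -10.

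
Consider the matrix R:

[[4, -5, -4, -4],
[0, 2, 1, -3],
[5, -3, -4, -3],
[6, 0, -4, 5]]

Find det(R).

Expand along row 2 (it has 1 zero):
  + (2) · M_22   where M_22 = det([4 -4 -4; 5 -4 -3; 6 -4 5]) = 28
  − (1) · M_23   where M_23 = det([4 -5 -4; 5 -3 -3; 6 0 5]) = 83
  + (-3) · M_24   where M_24 = det([4 -5 -4; 5 -3 -4; 6 0 -4]) = -4
det = (+1)·(2)·(28) + (-1)·(1)·(83) + (+1)·(-3)·(-4) = -15

|R| = -15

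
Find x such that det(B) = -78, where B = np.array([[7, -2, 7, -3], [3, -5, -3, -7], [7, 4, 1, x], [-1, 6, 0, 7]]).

Expanding along the column containing x, det(B) is linear in x: det(B) = (-211)·x + (555).
Set (-211)·x + (555) = -78  ⇒  (-211)·x = -633  ⇒  x = 3.

x = 3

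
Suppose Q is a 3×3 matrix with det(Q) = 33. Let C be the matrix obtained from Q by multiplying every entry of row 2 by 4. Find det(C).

|C| = 132

Scaling one row by 4 multiplies the determinant by 4.
det(C) = (4)·(33) = 132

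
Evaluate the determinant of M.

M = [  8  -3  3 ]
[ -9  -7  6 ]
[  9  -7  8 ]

det(M) = -112

Expand along column 1:
  + 8 · |-7 6; -7 8| = 8·(-56 − (-42)) = -112
  − (-9) · |-3 3; -7 8| = −(-9)·(-24 − (-21)) = -27
  + 9 · |-3 3; -7 6| = 9·(-18 − (-21)) = 27
Sum: (-112) + (-27) + (27) = -112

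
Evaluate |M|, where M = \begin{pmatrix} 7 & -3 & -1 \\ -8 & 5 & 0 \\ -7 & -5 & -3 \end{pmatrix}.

Expand along column 3:
  + (-1) · |-8 5; -7 -5| = (-1)·(40 − (-35)) = -75
  + (-3) · |7 -3; -8 5| = (-3)·(35 − 24) = -33
Sum: (-75) + (-33) = -108

-108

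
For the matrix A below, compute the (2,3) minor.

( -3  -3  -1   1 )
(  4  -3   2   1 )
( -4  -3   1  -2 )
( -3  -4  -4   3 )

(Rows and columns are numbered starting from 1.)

Delete row 2 and column 3; the remaining 3×3 submatrix is [-3 -3 1; -4 -3 -2; -3 -4 3].
Its determinant is 4.

4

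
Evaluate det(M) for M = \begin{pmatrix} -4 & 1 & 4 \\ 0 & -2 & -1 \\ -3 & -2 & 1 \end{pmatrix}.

|M| = -5

Expand along row 2:
  + (-2) · |-4 4; -3 1| = (-2)·(-4 − (-12)) = -16
  − (-1) · |-4 1; -3 -2| = −(-1)·(8 − (-3)) = 11
Sum: (-16) + (11) = -5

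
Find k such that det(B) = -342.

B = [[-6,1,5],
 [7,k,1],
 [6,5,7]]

k = 7

Expanding along the row containing k, det(B) is linear in k: det(B) = (-72)·k + (162).
Set (-72)·k + (162) = -342  ⇒  (-72)·k = -504  ⇒  k = 7.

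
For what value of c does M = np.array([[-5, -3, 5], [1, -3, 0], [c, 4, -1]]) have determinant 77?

Expanding along the column containing c, det(M) is linear in c: det(M) = (15)·c + (2).
Set (15)·c + (2) = 77  ⇒  (15)·c = 75  ⇒  c = 5.

5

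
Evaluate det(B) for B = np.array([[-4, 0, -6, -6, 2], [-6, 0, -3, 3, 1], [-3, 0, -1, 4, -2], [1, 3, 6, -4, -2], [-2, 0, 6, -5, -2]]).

Expand along column 2 (it has 4 zeros):
  + (3) · M_42   where M_42 = det([-4 -6 -6 2; -6 -3 3 1; -3 -1 4 -2; -2 6 -5 -2]) = 1120
det = (+1)·(3)·(1120) = 3360

det(B) = 3360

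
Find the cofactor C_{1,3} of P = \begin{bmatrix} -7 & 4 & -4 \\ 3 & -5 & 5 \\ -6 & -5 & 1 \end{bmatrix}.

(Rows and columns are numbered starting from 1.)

Delete row 1 and column 3; the remaining 2×2 submatrix is [3 -5; -6 -5].
Its determinant is 3·(-5) − (-5)·(-6) = -45.
The cofactor carries sign (−1)^(1+3) = +1, so C_{1,3} = +(-45) = -45.

-45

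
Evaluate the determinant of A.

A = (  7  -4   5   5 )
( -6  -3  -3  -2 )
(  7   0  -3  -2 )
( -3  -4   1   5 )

1154

Expand along row 3 (it has 1 zero):
  + (7) · M_31   where M_31 = det([-4 5 5; -3 -3 -2; -4 1 5]) = 92
  + (-3) · M_33   where M_33 = det([7 -4 5; -6 -3 -2; -3 -4 5]) = -230
  − (-2) · M_34   where M_34 = det([7 -4 5; -6 -3 -3; -3 -4 1]) = -90
det = (+1)·(7)·(92) + (+1)·(-3)·(-230) + (-1)·(-2)·(-90) = 1154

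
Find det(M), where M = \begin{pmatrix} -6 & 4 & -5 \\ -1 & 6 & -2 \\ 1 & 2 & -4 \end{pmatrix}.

Expand along column 1:
  + (-6) · |6 -2; 2 -4| = (-6)·(-24 − (-4)) = 120
  − (-1) · |4 -5; 2 -4| = −(-1)·(-16 − (-10)) = -6
  + 1 · |4 -5; 6 -2| = 1·(-8 − (-30)) = 22
Sum: (120) + (-6) + (22) = 136

The determinant is 136.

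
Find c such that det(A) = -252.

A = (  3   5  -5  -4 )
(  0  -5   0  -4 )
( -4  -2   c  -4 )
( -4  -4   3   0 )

Expanding along the row containing c, det(A) is linear in c: det(A) = (112)·c + (-28).
Set (112)·c + (-28) = -252  ⇒  (112)·c = -224  ⇒  c = -2.

c = -2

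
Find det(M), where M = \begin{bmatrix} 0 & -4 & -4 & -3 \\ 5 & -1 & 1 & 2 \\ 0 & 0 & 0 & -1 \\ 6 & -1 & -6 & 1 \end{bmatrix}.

-148

Expand along row 3 (it has 3 zeros):
  − (-1) · M_34   where M_34 = det([0 -4 -4; 5 -1 1; 6 -1 -6]) = -148
det = (-1)·(-1)·(-148) = -148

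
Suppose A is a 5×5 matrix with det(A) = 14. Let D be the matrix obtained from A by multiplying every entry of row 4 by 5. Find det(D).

|D| = 70

Scaling one row by 5 multiplies the determinant by 5.
det(D) = (5)·(14) = 70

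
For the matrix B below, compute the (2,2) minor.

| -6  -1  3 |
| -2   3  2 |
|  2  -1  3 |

Delete row 2 and column 2; the remaining 2×2 submatrix is [-6 3; 2 3].
Its determinant is (-6)·3 − 3·2 = -24.

-24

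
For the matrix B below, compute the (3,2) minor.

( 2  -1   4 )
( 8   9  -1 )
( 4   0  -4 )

The minor is -34.

Delete row 3 and column 2; the remaining 2×2 submatrix is [2 4; 8 -1].
Its determinant is 2·(-1) − 4·8 = -34.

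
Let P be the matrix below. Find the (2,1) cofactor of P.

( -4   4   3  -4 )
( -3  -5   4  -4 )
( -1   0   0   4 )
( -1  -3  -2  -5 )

4

Delete row 2 and column 1; the remaining 3×3 submatrix is [4 3 -4; 0 0 4; -3 -2 -5].
Its determinant is -4.
The cofactor carries sign (−1)^(2+1) = −1, so C_{2,1} = −(-4) = 4.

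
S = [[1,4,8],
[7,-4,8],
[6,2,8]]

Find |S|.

|S| = 224

Expand along column 1:
  + 1 · |-4 8; 2 8| = 1·(-32 − 16) = -48
  − 7 · |4 8; 2 8| = −7·(32 − 16) = -112
  + 6 · |4 8; -4 8| = 6·(32 − (-32)) = 384
Sum: (-48) + (-112) + (384) = 224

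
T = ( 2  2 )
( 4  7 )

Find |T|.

det(T) = 2·7 − 2·4 = 14 − 8 = 6

6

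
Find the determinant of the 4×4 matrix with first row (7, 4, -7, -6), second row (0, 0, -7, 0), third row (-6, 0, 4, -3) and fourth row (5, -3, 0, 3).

Expand along row 2 (it has 3 zeros):
  − (-7) · M_23   where M_23 = det([7 4 -6; -6 0 -3; 5 -3 3]) = -159
det = (-1)·(-7)·(-159) = -1113

-1113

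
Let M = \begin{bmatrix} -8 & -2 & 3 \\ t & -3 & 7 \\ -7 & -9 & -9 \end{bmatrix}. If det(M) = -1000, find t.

t = 7

Expanding along the column containing t, det(M) is linear in t: det(M) = (-45)·t + (-685).
Set (-45)·t + (-685) = -1000  ⇒  (-45)·t = -315  ⇒  t = 7.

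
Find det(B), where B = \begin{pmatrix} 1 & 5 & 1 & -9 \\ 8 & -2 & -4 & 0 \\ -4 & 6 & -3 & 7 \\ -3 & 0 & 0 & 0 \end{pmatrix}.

Expand along row 4 (it has 3 zeros):
  − (-3) · M_41   where M_41 = det([5 1 -9; -2 -4 0; 6 -3 7]) = -396
det = (-1)·(-3)·(-396) = -1188

The determinant is -1188.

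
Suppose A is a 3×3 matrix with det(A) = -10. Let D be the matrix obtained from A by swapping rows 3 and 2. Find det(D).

Swapping two rows multiplies the determinant by −1.
det(D) = (-1)·(-10) = 10

det(D) = 10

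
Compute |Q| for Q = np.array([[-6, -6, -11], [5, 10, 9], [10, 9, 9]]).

Expand along row 1:
  + (-6) · |10 9; 9 9| = (-6)·(90 − 81) = -54
  − (-6) · |5 9; 10 9| = −(-6)·(45 − 90) = -270
  + (-11) · |5 10; 10 9| = (-11)·(45 − 100) = 605
Sum: (-54) + (-270) + (605) = 281

The determinant is 281.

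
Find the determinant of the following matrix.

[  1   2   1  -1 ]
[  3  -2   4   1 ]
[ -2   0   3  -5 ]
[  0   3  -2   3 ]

-133

Expand along row 3 (it has 1 zero):
  + (-2) · M_31   where M_31 = det([2 1 -1; -2 4 1; 3 -2 3]) = 45
  + (3) · M_33   where M_33 = det([1 2 -1; 3 -2 1; 0 3 3]) = -36
  − (-5) · M_34   where M_34 = det([1 2 1; 3 -2 4; 0 3 -2]) = 13
det = (+1)·(-2)·(45) + (+1)·(3)·(-36) + (-1)·(-5)·(13) = -133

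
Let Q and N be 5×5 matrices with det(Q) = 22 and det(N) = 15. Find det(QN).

|QN| = 330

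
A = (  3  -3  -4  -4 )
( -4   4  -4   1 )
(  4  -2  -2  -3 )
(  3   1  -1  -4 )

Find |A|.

Expand along row 1:
  + (3) · M_11   where M_11 = det([4 -4 1; -2 -2 -3; 1 -1 -4]) = 68
  − (-3) · M_12   where M_12 = det([-4 -4 1; 4 -2 -3; 3 -1 -4]) = -46
  + (-4) · M_13   where M_13 = det([-4 4 1; 4 -2 -3; 3 1 -4]) = -6
  − (-4) · M_14   where M_14 = det([-4 4 -4; 4 -2 -2; 3 1 -1]) = -64
det = (+1)·(3)·(68) + (-1)·(-3)·(-46) + (+1)·(-4)·(-6) + (-1)·(-4)·(-64) = -166

-166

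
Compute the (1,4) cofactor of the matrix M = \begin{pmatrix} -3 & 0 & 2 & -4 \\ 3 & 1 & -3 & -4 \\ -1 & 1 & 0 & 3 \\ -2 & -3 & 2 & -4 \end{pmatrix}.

Delete row 1 and column 4; the remaining 3×3 submatrix is [3 1 -3; -1 1 0; -2 -3 2].
Its determinant is -7.
The cofactor carries sign (−1)^(1+4) = −1, so C_{1,4} = −(-7) = 7.

7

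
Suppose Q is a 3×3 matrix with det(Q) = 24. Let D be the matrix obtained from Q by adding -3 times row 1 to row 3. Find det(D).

Adding a multiple of one row to another leaves the determinant unchanged.
det(D) = (1)·(24) = 24

The determinant is 24.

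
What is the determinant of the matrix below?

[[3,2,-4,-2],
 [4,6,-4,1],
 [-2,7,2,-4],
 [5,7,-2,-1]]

The determinant is 532.

Expand along row 1:
  + (3) · M_11   where M_11 = det([6 -4 1; 7 2 -4; 7 -2 -1]) = -4
  − (2) · M_12   where M_12 = det([4 -4 1; -2 2 -4; 5 -2 -1]) = 42
  + (-4) · M_13   where M_13 = det([4 6 1; -2 7 -4; 5 7 -1]) = -97
  − (-2) · M_14   where M_14 = det([4 6 -4; -2 7 2; 5 7 -2]) = 120
det = (+1)·(3)·(-4) + (-1)·(2)·(42) + (+1)·(-4)·(-97) + (-1)·(-2)·(120) = 532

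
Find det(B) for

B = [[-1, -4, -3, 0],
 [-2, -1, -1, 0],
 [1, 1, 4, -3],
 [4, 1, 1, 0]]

Expand along column 4 (it has 3 zeros):
  − (-3) · M_34   where M_34 = det([-1 -4 -3; -2 -1 -1; 4 1 1]) = 2
det = (-1)·(-3)·(2) = 6

The determinant is 6.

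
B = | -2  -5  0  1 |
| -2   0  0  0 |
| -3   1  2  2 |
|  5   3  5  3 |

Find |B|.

Expand along row 2 (it has 3 zeros):
  − (-2) · M_21   where M_21 = det([-5 0 1; 1 2 2; 3 5 3]) = 19
det = (-1)·(-2)·(19) = 38

38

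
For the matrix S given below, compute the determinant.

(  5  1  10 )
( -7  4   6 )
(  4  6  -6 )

Expand along row 1:
  + 5 · |4 6; 6 -6| = 5·(-24 − 36) = -300
  − 1 · |-7 6; 4 -6| = −1·(42 − 24) = -18
  + 10 · |-7 4; 4 6| = 10·(-42 − 16) = -580
Sum: (-300) + (-18) + (-580) = -898

-898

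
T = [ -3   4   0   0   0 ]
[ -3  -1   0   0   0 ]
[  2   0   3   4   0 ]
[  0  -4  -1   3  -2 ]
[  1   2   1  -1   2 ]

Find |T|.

det(T) = 180

T is block lower-triangular with a 2×2 block and a 3×3 block on the diagonal, so its determinant equals the product of the determinants of the diagonal blocks.
det of the 2×2 block = 15
det of the 3×3 block = 12
det = (15)·(12) = 180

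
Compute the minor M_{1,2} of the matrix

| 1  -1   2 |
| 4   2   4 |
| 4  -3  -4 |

-32

Delete row 1 and column 2; the remaining 2×2 submatrix is [4 4; 4 -4].
Its determinant is 4·(-4) − 4·4 = -32.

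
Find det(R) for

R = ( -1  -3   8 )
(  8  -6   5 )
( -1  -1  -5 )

|R| = -252

Expand along column 1:
  + (-1) · |-6 5; -1 -5| = (-1)·(30 − (-5)) = -35
  − 8 · |-3 8; -1 -5| = −8·(15 − (-8)) = -184
  + (-1) · |-3 8; -6 5| = (-1)·(-15 − (-48)) = -33
Sum: (-35) + (-184) + (-33) = -252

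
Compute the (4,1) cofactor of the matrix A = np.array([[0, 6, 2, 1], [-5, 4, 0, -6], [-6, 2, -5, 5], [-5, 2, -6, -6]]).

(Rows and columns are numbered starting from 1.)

The cofactor is 264.

Delete row 4 and column 1; the remaining 3×3 submatrix is [6 2 1; 4 0 -6; 2 -5 5].
Its determinant is -264.
The cofactor carries sign (−1)^(4+1) = −1, so C_{4,1} = −(-264) = 264.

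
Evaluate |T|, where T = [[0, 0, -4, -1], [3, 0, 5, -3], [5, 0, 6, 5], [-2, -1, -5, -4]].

The determinant is -127.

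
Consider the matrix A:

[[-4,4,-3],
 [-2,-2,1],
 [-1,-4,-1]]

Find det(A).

Expand along column 1:
  + (-4) · |-2 1; -4 -1| = (-4)·(2 − (-4)) = -24
  − (-2) · |4 -3; -4 -1| = −(-2)·(-4 − 12) = -32
  + (-1) · |4 -3; -2 1| = (-1)·(4 − 6) = 2
Sum: (-24) + (-32) + (2) = -54

-54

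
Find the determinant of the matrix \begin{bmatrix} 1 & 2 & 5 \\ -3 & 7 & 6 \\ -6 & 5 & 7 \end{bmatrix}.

Expand along row 1:
  + 1 · |7 6; 5 7| = 1·(49 − 30) = 19
  − 2 · |-3 6; -6 7| = −2·(-21 − (-36)) = -30
  + 5 · |-3 7; -6 5| = 5·(-15 − (-42)) = 135
Sum: (19) + (-30) + (135) = 124

124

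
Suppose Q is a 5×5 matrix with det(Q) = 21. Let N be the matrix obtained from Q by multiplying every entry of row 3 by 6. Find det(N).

Scaling one row by 6 multiplies the determinant by 6.
det(N) = (6)·(21) = 126

The determinant is 126.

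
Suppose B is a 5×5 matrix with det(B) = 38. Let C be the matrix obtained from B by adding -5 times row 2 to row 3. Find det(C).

Adding a multiple of one row to another leaves the determinant unchanged.
det(C) = (1)·(38) = 38

|C| = 38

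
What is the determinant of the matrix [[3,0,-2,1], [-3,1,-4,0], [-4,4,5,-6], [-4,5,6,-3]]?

Expand along row 1 (it has 1 zero):
  + (3) · M_11   where M_11 = det([1 -4 0; 4 5 -6; 5 6 -3]) = 93
  + (-2) · M_13   where M_13 = det([-3 1 0; -4 4 -6; -4 5 -3]) = -42
  − (1) · M_14   where M_14 = det([-3 1 -4; -4 4 5; -4 5 6]) = 23
det = (+1)·(3)·(93) + (+1)·(-2)·(-42) + (-1)·(1)·(23) = 340

The determinant is 340.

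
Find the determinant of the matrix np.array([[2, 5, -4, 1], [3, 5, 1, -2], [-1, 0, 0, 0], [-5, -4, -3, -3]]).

148

Expand along row 3 (it has 3 zeros):
  + (-1) · M_31   where M_31 = det([5 -4 1; 5 1 -2; -4 -3 -3]) = -148
det = (+1)·(-1)·(-148) = 148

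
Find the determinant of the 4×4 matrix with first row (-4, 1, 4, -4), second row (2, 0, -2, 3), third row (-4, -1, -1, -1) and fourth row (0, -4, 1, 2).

114

Expand along row 2 (it has 1 zero):
  − (2) · M_21   where M_21 = det([1 4 -4; -1 -1 -1; -4 1 2]) = 43
  − (-2) · M_23   where M_23 = det([-4 1 -4; -4 -1 -1; 0 -4 2]) = -32
  + (3) · M_24   where M_24 = det([-4 1 4; -4 -1 -1; 0 -4 1]) = 88
det = (-1)·(2)·(43) + (-1)·(-2)·(-32) + (+1)·(3)·(88) = 114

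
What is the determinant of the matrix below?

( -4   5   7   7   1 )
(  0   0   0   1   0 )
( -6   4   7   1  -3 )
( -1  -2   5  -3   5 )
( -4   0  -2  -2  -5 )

Expand along row 2 (it has 4 zeros):
  + (1) · M_24   where M_24 = det([-4 5 7 1; -6 4 7 -3; -1 -2 5 5; -4 0 -2 -5]) = 539
det = (+1)·(1)·(539) = 539

The determinant is 539.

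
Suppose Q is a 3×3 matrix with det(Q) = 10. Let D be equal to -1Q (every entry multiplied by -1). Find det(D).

For a 3×3 matrix, det(-1Q) = (-1)^3·det(Q) = -1·det(Q).
det(D) = (-1)·(10) = -10

-10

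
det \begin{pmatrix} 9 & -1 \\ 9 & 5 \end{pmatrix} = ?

The determinant is 54.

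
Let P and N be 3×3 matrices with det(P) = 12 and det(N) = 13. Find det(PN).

det(PN) = det(P)·det(N) = (12)·(13) = 156

156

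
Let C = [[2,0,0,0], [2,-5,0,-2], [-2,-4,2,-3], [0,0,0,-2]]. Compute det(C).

Expand along row 1 (it has 3 zeros):
  + (2) · M_11   where M_11 = det([-5 0 -2; -4 2 -3; 0 0 -2]) = 20
det = (+1)·(2)·(20) = 40

det(C) = 40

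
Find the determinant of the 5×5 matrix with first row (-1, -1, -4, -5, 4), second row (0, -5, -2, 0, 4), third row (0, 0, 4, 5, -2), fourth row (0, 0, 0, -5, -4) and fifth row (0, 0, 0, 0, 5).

The matrix is upper triangular, so the determinant is the product of the diagonal entries:
det = (-1) · (-5) · (4) · (-5) · (5) = -500

The determinant is -500.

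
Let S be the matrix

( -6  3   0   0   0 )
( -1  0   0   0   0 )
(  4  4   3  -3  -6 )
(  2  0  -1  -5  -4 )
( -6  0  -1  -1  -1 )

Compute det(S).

S is block lower-triangular with a 2×2 block and a 3×3 block on the diagonal, so its determinant equals the product of the determinants of the diagonal blocks.
det of the 2×2 block = 3
det of the 3×3 block = 18
det = (3)·(18) = 54

54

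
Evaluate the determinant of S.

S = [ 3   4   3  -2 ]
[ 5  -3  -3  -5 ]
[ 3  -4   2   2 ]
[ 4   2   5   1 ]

Expand along row 1:
  + (3) · M_11   where M_11 = det([-3 -3 -5; -4 2 2; 2 5 1]) = 120
  − (4) · M_12   where M_12 = det([5 -3 -5; 3 2 2; 4 5 1]) = -90
  + (3) · M_13   where M_13 = det([5 -3 -5; 3 -4 2; 4 2 1]) = -165
  − (-2) · M_14   where M_14 = det([5 -3 -3; 3 -4 2; 4 2 5]) = -165
det = (+1)·(3)·(120) + (-1)·(4)·(-90) + (+1)·(3)·(-165) + (-1)·(-2)·(-165) = -105

det(S) = -105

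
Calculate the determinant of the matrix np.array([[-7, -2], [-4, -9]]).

55

det = (-7)·(-9) − (-2)·(-4) = 63 − 8 = 55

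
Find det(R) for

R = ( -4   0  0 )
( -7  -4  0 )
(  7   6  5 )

R is lower triangular, so det(R) is the product of the diagonal entries:
det = (-4) · (-4) · (5) = 80

|R| = 80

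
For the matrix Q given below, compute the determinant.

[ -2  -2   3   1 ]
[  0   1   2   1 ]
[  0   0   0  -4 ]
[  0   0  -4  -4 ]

det(Q) = 32

Q is block upper-triangular with a 2×2 block and a 2×2 block on the diagonal, so its determinant equals the product of the determinants of the diagonal blocks.
det of the 2×2 block = -2
det of the 2×2 block = -16
det = (-2)·(-16) = 32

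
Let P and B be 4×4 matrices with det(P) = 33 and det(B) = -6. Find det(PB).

det(PB) = det(P)·det(B) = (33)·(-6) = -198

The determinant is -198.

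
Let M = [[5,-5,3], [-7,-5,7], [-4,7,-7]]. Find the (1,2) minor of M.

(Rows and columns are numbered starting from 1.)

77

Delete row 1 and column 2; the remaining 2×2 submatrix is [-7 7; -4 -7].
Its determinant is (-7)·(-7) − 7·(-4) = 77.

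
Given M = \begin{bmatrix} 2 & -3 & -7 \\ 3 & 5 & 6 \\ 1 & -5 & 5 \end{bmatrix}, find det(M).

The determinant is 277.

Expand along column 1:
  + 2 · |5 6; -5 5| = 2·(25 − (-30)) = 110
  − 3 · |-3 -7; -5 5| = −3·(-15 − 35) = 150
  + 1 · |-3 -7; 5 6| = 1·(-18 − (-35)) = 17
Sum: (110) + (150) + (17) = 277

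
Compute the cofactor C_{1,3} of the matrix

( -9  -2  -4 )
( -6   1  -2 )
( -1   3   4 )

The cofactor is -17.

Delete row 1 and column 3; the remaining 2×2 submatrix is [-6 1; -1 3].
Its determinant is (-6)·3 − 1·(-1) = -17.
The cofactor carries sign (−1)^(1+3) = +1, so C_{1,3} = +(-17) = -17.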